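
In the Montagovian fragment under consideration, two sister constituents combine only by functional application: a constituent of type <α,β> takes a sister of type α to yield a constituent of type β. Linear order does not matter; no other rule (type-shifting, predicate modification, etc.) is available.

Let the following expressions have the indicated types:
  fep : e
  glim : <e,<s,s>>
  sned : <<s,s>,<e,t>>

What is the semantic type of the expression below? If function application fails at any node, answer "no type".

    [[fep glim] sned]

At [fep glim], glim : <e,<s,s>> takes fep : e, giving <s,s>.
At [[fep glim] sned], sned : <<s,s>,<e,t>> takes [fep glim] : <s,s>, giving <e,t>.

<e,t>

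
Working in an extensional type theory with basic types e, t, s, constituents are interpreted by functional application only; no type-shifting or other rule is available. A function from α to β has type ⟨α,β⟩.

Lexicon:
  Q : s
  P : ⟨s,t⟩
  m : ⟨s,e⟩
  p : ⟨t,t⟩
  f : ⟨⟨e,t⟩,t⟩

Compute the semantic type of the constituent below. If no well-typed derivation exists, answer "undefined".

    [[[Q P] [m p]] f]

undefined

At [Q P], P : ⟨s,t⟩ takes Q : s, giving t.
At [m p]: neither ⟨s,e⟩ nor ⟨t,t⟩ can take the other as argument; the node is ill-typed.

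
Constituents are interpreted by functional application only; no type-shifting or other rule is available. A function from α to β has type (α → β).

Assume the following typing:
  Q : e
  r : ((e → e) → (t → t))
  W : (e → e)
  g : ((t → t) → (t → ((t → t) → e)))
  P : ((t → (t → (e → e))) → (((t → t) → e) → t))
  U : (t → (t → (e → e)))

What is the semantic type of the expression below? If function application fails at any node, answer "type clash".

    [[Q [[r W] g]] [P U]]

[r W]: r is ((e → e) → (t → t)), W is (e → e); result (t → t).
[[r W] g]: g is ((t → t) → (t → ((t → t) → e))), [r W] is (t → t); result (t → ((t → t) → e)).
At [Q [[r W] g]]: neither e nor (t → ((t → t) → e)) can take the other as argument; the node is ill-typed.

type clash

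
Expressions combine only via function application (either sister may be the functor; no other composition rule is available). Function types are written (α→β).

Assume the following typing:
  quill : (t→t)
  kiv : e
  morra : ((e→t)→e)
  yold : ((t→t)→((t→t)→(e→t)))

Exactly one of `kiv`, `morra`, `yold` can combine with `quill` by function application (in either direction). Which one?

yold

kiv : e — neither side's domain matches the other.
morra : ((e→t)→e) — neither side's domain matches the other.
yold — combines: yold : ((t→t)→((t→t)→(e→t))) takes quill : (t→t) as argument, giving ((t→t)→(e→t)).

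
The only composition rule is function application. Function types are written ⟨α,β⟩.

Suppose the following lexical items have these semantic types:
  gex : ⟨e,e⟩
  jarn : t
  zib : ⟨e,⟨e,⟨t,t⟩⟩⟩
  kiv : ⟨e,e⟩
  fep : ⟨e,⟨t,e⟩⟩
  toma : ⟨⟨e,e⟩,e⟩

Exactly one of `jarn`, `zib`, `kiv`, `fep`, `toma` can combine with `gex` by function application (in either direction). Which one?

toma

jarn : t — does not combine with gex.
zib : ⟨e,⟨e,⟨t,t⟩⟩⟩ — does not combine with gex.
kiv : ⟨e,e⟩ — does not combine with gex.
fep : ⟨e,⟨t,e⟩⟩ — does not combine with gex.
toma — combines: toma : ⟨⟨e,e⟩,e⟩ takes gex : ⟨e,e⟩ as argument, giving e.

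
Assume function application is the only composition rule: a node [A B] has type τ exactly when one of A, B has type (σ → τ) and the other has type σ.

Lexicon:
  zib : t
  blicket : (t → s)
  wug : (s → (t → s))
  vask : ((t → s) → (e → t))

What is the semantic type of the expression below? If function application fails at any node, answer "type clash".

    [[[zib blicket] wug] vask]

(e → t)

[zib blicket]: functor blicket : (t → s), argument zib : t; result s.
[[zib blicket] wug]: functor wug : (s → (t → s)), argument [zib blicket] : s; result (t → s).
[[[zib blicket] wug] vask]: functor vask : ((t → s) → (e → t)), argument [[zib blicket] wug] : (t → s); result (e → t).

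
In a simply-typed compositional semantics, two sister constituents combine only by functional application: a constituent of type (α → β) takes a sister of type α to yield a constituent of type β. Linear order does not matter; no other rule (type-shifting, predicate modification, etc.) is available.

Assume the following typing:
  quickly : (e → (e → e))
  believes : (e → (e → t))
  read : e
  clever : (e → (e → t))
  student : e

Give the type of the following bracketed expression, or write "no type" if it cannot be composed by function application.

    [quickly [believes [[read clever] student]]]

[read clever]: functor clever : (e → (e → t)), argument read : e; result (e → t).
[[read clever] student]: functor [read clever] : (e → t), argument student : e; result t.
[believes [[read clever] student]]: (e → (e → t)) with t — neither is a function whose domain matches the other; composition fails here.

no type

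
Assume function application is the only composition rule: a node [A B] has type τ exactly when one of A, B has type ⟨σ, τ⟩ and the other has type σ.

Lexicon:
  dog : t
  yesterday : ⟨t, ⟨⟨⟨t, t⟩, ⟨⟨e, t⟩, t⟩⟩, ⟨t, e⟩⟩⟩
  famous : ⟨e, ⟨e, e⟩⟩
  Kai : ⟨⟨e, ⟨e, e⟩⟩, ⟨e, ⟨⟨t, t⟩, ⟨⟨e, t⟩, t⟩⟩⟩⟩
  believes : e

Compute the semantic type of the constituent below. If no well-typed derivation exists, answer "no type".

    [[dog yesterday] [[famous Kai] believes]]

⟨t, e⟩

[dog yesterday] — yesterday of type ⟨t, ⟨⟨⟨t, t⟩, ⟨⟨e, t⟩, t⟩⟩, ⟨t, e⟩⟩⟩ combines with dog of type t: type ⟨⟨⟨t, t⟩, ⟨⟨e, t⟩, t⟩⟩, ⟨t, e⟩⟩.
[famous Kai] — Kai of type ⟨⟨e, ⟨e, e⟩⟩, ⟨e, ⟨⟨t, t⟩, ⟨⟨e, t⟩, t⟩⟩⟩⟩ combines with famous of type ⟨e, ⟨e, e⟩⟩: type ⟨e, ⟨⟨t, t⟩, ⟨⟨e, t⟩, t⟩⟩⟩.
[[famous Kai] believes] — [famous Kai] of type ⟨e, ⟨⟨t, t⟩, ⟨⟨e, t⟩, t⟩⟩⟩ combines with believes of type e: type ⟨⟨t, t⟩, ⟨⟨e, t⟩, t⟩⟩.
[[dog yesterday] [[famous Kai] believes]] — [dog yesterday] of type ⟨⟨⟨t, t⟩, ⟨⟨e, t⟩, t⟩⟩, ⟨t, e⟩⟩ combines with [[famous Kai] believes] of type ⟨⟨t, t⟩, ⟨⟨e, t⟩, t⟩⟩: type ⟨t, e⟩.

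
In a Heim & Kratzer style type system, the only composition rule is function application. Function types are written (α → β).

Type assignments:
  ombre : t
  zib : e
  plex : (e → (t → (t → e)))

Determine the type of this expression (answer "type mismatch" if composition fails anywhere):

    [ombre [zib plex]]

At [zib plex], plex : (e → (t → (t → e))) takes zib : e, giving (t → (t → e)).
At [ombre [zib plex]], [zib plex] : (t → (t → e)) takes ombre : t, giving (t → e).

(t → e)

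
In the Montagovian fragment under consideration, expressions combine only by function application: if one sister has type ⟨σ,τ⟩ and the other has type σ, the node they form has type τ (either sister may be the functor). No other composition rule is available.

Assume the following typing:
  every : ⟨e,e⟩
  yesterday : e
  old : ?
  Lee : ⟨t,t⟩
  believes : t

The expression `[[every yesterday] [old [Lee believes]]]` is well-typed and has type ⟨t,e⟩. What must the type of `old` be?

At [[every yesterday] [old [Lee believes]]] (required: ⟨t,e⟩): [every yesterday] is e, which is not a function with range ⟨t,e⟩; hence [old [Lee believes]] is the functor — type ⟨e,⟨t,e⟩⟩.
At [old [Lee believes]] (required: ⟨e,⟨t,e⟩⟩): [Lee believes] is t, which is not a function with range ⟨e,⟨t,e⟩⟩; hence old is the functor — type ⟨t,⟨e,⟨t,e⟩⟩⟩.

⟨t,⟨e,⟨t,e⟩⟩⟩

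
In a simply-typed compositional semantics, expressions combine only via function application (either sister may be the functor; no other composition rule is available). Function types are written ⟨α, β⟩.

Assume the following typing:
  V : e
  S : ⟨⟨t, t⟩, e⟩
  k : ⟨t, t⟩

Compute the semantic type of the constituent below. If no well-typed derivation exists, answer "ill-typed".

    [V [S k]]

ill-typed

[S k] — S of type ⟨⟨t, t⟩, e⟩ combines with k of type ⟨t, t⟩: type e.
[V [S k]]: e with e — neither is a function whose domain matches the other; composition fails here.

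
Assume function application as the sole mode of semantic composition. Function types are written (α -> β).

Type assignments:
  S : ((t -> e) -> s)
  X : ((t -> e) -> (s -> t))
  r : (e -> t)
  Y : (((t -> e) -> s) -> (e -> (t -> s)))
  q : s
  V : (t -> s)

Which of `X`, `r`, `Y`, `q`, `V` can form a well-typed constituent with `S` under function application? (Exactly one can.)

X : ((t -> e) -> (s -> t)) — neither side's domain matches the other.
r : (e -> t) — neither side's domain matches the other.
Y — combines: Y : (((t -> e) -> s) -> (e -> (t -> s))) takes S : ((t -> e) -> s) as argument, giving (e -> (t -> s)).
q : s — neither side's domain matches the other.
V : (t -> s) — neither side's domain matches the other.

Y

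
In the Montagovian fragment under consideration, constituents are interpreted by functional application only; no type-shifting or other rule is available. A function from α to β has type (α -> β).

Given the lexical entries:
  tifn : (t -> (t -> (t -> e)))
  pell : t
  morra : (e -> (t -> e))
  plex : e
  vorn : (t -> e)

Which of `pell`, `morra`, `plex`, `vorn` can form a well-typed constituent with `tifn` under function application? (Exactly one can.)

pell

pell — combines: tifn : (t -> (t -> (t -> e))) takes pell : t as argument, giving (t -> (t -> e)).
morra : (e -> (t -> e)) — no; tifn wants t, and morra wants e.
plex : e — no; tifn wants t, and plex wants nothing (atomic).
vorn : (t -> e) — no; tifn wants t, and vorn wants t.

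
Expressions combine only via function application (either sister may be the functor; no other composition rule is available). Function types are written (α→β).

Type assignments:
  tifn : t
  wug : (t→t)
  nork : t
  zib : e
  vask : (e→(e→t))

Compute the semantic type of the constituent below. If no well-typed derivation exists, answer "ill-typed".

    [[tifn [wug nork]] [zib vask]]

[wug nork]: (t→t) applied to t yields t.
[tifn [wug nork]]: t with t — neither is a function whose domain matches the other; composition fails here.

ill-typed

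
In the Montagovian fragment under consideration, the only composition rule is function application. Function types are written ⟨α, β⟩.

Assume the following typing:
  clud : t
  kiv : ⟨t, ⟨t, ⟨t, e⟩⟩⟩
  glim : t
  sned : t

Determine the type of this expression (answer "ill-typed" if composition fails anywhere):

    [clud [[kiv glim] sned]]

e

[kiv glim]: kiv is ⟨t, ⟨t, ⟨t, e⟩⟩⟩, glim is t; result ⟨t, ⟨t, e⟩⟩.
[[kiv glim] sned]: [kiv glim] is ⟨t, ⟨t, e⟩⟩, sned is t; result ⟨t, e⟩.
[clud [[kiv glim] sned]]: [[kiv glim] sned] is ⟨t, e⟩, clud is t; result e.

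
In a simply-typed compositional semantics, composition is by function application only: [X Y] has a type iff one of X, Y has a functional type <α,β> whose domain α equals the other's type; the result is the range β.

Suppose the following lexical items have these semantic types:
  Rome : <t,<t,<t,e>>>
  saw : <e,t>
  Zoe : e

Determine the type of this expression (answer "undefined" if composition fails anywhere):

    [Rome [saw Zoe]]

[saw Zoe] — saw of type <e,t> combines with Zoe of type e: type t.
[Rome [saw Zoe]] — Rome of type <t,<t,<t,e>>> combines with [saw Zoe] of type t: type <t,<t,e>>.

<t,<t,e>>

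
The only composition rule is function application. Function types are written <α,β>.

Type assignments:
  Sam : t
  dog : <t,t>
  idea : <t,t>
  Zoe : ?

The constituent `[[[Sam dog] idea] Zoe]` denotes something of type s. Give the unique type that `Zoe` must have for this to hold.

<t,s>

[[[Sam dog] idea] Zoe] must have type s. The sister [[Sam dog] idea] has type t; that is not a function onto s, so Zoe must be the functor, of type <t,s>.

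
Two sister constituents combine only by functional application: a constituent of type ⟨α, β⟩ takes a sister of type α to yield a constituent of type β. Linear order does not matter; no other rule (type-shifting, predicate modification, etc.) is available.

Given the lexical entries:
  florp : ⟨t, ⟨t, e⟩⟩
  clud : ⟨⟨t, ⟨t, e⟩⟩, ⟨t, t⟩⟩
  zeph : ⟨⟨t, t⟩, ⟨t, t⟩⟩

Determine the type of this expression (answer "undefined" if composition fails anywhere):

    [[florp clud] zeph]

⟨t, t⟩

[florp clud]: functor clud : ⟨⟨t, ⟨t, e⟩⟩, ⟨t, t⟩⟩, argument florp : ⟨t, ⟨t, e⟩⟩; result ⟨t, t⟩.
[[florp clud] zeph]: functor zeph : ⟨⟨t, t⟩, ⟨t, t⟩⟩, argument [florp clud] : ⟨t, t⟩; result ⟨t, t⟩.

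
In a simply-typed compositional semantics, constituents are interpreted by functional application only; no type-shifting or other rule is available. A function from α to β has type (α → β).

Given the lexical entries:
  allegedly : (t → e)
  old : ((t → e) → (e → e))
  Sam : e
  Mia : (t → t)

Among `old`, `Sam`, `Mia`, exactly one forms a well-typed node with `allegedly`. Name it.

old

old — combines: old : ((t → e) → (e → e)) takes allegedly : (t → e) as argument, giving (e → e).
Sam : e — no; allegedly wants t, and Sam wants nothing (atomic).
Mia : (t → t) — no; allegedly wants t, and Mia wants t.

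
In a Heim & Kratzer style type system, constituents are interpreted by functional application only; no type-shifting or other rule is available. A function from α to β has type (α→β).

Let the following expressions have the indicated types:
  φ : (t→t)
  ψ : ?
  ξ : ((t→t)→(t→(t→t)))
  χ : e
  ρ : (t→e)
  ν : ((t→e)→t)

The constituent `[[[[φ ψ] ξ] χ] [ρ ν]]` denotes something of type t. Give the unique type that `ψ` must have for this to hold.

[[[[φ ψ] ξ] χ] [ρ ν]] is required to be t. [ρ ν] : t cannot yield t as functor, so [[[φ ψ] ξ] χ] : (t→t).
[[[φ ψ] ξ] χ] is required to be (t→t). χ : e cannot yield (t→t) as functor, so [[φ ψ] ξ] : (e→(t→t)).
[[φ ψ] ξ] is required to be (e→(t→t)). ξ : ((t→t)→(t→(t→t))) cannot yield (e→(t→t)) as functor, so [φ ψ] : (((t→t)→(t→(t→t)))→(e→(t→t))).
[φ ψ] is required to be (((t→t)→(t→(t→t)))→(e→(t→t))). φ : (t→t) cannot yield (((t→t)→(t→(t→t)))→(e→(t→t))) as functor, so ψ : ((t→t)→(((t→t)→(t→(t→t)))→(e→(t→t)))).

((t→t)→(((t→t)→(t→(t→t)))→(e→(t→t))))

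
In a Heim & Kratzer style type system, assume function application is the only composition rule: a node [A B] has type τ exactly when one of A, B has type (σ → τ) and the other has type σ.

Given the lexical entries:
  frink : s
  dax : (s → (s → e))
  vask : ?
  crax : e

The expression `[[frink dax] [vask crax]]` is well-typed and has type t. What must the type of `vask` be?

For [[frink dax] [vask crax]] to have type t with [frink dax] of type (s → e), [vask crax] must be the function: [vask crax] : ((s → e) → t).
For [vask crax] to have type ((s → e) → t) with crax of type e, vask must be the function: vask : (e → ((s → e) → t)).

(e → ((s → e) → t))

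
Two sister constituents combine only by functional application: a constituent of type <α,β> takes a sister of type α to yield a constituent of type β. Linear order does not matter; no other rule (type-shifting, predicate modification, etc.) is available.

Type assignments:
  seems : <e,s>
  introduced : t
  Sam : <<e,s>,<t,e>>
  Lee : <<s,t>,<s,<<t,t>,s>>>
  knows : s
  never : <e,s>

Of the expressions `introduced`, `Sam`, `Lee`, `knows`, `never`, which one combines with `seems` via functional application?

Sam

introduced : t — neither side's domain matches the other.
Sam — combines: Sam : <<e,s>,<t,e>> takes seems : <e,s> as argument, giving <t,e>.
Lee : <<s,t>,<s,<<t,t>,s>>> — neither side's domain matches the other.
knows : s — neither side's domain matches the other.
never : <e,s> — neither side's domain matches the other.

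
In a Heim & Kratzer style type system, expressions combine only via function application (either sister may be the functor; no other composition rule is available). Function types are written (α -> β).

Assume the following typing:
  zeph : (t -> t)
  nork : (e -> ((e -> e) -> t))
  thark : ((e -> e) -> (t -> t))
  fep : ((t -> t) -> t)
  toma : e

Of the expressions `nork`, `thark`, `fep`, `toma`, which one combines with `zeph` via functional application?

fep

nork : (e -> ((e -> e) -> t)) — neither side's domain matches the other.
thark : ((e -> e) -> (t -> t)) — neither side's domain matches the other.
fep — combines: fep : ((t -> t) -> t) takes zeph : (t -> t) as argument, giving t.
toma : e — neither side's domain matches the other.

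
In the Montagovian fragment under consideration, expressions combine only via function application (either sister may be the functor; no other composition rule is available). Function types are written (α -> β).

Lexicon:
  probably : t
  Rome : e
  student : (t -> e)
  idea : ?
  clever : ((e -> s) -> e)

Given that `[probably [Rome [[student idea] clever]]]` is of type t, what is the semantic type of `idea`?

[probably [Rome [[student idea] clever]]] must have type t. The sister probably has type t; that is not a function onto t, so [Rome [[student idea] clever]] must be the functor, of type (t -> t).
[Rome [[student idea] clever]] must have type (t -> t). The sister Rome has type e; that is not a function onto (t -> t), so [[student idea] clever] must be the functor, of type (e -> (t -> t)).
[[student idea] clever] must have type (e -> (t -> t)). The sister clever has type ((e -> s) -> e); that is not a function onto (e -> (t -> t)), so [student idea] must be the functor, of type (((e -> s) -> e) -> (e -> (t -> t))).
[student idea] must have type (((e -> s) -> e) -> (e -> (t -> t))). The sister student has type (t -> e); that is not a function onto (((e -> s) -> e) -> (e -> (t -> t))), so idea must be the functor, of type ((t -> e) -> (((e -> s) -> e) -> (e -> (t -> t)))).

((t -> e) -> (((e -> s) -> e) -> (e -> (t -> t))))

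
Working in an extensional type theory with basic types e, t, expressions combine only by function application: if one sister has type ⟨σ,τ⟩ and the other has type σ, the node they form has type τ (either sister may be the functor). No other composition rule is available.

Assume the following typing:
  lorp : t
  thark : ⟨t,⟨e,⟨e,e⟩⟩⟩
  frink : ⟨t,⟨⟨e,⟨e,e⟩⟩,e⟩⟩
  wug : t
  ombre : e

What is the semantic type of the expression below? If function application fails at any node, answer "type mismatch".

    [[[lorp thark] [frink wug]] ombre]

type mismatch

[lorp thark]: functor thark : ⟨t,⟨e,⟨e,e⟩⟩⟩, argument lorp : t; result ⟨e,⟨e,e⟩⟩.
[frink wug]: functor frink : ⟨t,⟨⟨e,⟨e,e⟩⟩,e⟩⟩, argument wug : t; result ⟨⟨e,⟨e,e⟩⟩,e⟩.
[[lorp thark] [frink wug]]: functor [frink wug] : ⟨⟨e,⟨e,e⟩⟩,e⟩, argument [lorp thark] : ⟨e,⟨e,e⟩⟩; result e.
[[[lorp thark] [frink wug]] ombre]: e and e cannot combine by function application — type clash.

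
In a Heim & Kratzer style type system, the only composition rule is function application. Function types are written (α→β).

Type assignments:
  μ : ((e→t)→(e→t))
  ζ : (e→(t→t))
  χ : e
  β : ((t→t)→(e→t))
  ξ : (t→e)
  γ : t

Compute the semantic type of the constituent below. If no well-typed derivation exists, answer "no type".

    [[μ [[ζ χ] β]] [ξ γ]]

t

[ζ χ]: functor ζ : (e→(t→t)), argument χ : e; result (t→t).
[[ζ χ] β]: functor β : ((t→t)→(e→t)), argument [ζ χ] : (t→t); result (e→t).
[μ [[ζ χ] β]]: functor μ : ((e→t)→(e→t)), argument [[ζ χ] β] : (e→t); result (e→t).
[ξ γ]: functor ξ : (t→e), argument γ : t; result e.
[[μ [[ζ χ] β]] [ξ γ]]: functor [μ [[ζ χ] β]] : (e→t), argument [ξ γ] : e; result t.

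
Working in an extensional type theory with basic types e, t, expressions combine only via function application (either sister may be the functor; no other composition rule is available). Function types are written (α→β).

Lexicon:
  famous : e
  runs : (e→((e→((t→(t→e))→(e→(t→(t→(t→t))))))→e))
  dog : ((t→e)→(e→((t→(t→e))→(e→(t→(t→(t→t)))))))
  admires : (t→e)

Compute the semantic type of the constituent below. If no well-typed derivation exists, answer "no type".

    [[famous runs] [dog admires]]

[famous runs] — runs of type (e→((e→((t→(t→e))→(e→(t→(t→(t→t))))))→e)) combines with famous of type e: type ((e→((t→(t→e))→(e→(t→(t→(t→t))))))→e).
[dog admires] — dog of type ((t→e)→(e→((t→(t→e))→(e→(t→(t→(t→t))))))) combines with admires of type (t→e): type (e→((t→(t→e))→(e→(t→(t→(t→t)))))).
[[famous runs] [dog admires]] — [famous runs] of type ((e→((t→(t→e))→(e→(t→(t→(t→t))))))→e) combines with [dog admires] of type (e→((t→(t→e))→(e→(t→(t→(t→t)))))): type e.

e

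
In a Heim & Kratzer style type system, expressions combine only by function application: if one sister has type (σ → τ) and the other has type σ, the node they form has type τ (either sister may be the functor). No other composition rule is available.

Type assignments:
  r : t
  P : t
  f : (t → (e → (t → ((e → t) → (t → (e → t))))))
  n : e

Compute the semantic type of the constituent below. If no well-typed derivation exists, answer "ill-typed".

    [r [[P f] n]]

((e → t) → (t → (e → t)))

[P f] — f of type (t → (e → (t → ((e → t) → (t → (e → t)))))) combines with P of type t: type (e → (t → ((e → t) → (t → (e → t))))).
[[P f] n] — [P f] of type (e → (t → ((e → t) → (t → (e → t))))) combines with n of type e: type (t → ((e → t) → (t → (e → t)))).
[r [[P f] n]] — [[P f] n] of type (t → ((e → t) → (t → (e → t)))) combines with r of type t: type ((e → t) → (t → (e → t))).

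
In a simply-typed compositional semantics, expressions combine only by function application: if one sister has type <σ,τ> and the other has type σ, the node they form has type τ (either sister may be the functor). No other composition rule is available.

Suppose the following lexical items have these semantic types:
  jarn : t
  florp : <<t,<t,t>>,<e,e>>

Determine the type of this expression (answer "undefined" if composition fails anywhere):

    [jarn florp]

undefined

At [jarn florp]: neither t nor <<t,<t,t>>,<e,e>> can take the other as argument; the node is ill-typed.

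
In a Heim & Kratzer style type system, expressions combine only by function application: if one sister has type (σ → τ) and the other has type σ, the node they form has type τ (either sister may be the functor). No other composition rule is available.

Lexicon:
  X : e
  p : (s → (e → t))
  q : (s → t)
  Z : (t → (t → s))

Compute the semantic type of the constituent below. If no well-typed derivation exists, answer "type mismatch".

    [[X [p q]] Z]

type mismatch

[p q]: (s → (e → t)) and (s → t) cannot combine by function application — type clash.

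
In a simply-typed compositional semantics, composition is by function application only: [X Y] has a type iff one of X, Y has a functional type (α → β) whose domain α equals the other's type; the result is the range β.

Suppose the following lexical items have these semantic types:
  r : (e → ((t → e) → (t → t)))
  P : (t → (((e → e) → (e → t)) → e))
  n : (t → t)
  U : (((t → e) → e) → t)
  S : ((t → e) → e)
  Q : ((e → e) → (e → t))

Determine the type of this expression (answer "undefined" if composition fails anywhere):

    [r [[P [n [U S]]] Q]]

[U S]: functor U : (((t → e) → e) → t), argument S : ((t → e) → e); result t.
[n [U S]]: functor n : (t → t), argument [U S] : t; result t.
[P [n [U S]]]: functor P : (t → (((e → e) → (e → t)) → e)), argument [n [U S]] : t; result (((e → e) → (e → t)) → e).
[[P [n [U S]]] Q]: functor [P [n [U S]]] : (((e → e) → (e → t)) → e), argument Q : ((e → e) → (e → t)); result e.
[r [[P [n [U S]]] Q]]: functor r : (e → ((t → e) → (t → t))), argument [[P [n [U S]]] Q] : e; result ((t → e) → (t → t)).

((t → e) → (t → t))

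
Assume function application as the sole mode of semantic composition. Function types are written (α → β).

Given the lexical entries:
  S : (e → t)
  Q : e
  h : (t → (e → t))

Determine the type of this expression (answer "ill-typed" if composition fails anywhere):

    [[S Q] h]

(e → t)

[S Q]: functor S : (e → t), argument Q : e; result t.
[[S Q] h]: functor h : (t → (e → t)), argument [S Q] : t; result (e → t).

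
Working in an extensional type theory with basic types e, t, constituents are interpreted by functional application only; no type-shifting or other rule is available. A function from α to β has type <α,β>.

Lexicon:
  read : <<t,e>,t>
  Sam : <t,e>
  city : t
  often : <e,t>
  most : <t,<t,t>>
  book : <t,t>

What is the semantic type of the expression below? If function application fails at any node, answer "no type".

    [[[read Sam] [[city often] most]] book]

[read Sam]: <<t,e>,t> applied to <t,e> yields t.
[city often]: t and <e,t> cannot combine by function application — type clash.

no type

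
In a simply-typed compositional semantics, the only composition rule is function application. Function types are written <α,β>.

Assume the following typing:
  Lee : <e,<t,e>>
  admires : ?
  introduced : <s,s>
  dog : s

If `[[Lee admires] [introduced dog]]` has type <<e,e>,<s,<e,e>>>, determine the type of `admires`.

At [[Lee admires] [introduced dog]] (required: <<e,e>,<s,<e,e>>>): [introduced dog] is s, which is not a function with range <<e,e>,<s,<e,e>>>; hence [Lee admires] is the functor — type <s,<<e,e>,<s,<e,e>>>>.
At [Lee admires] (required: <s,<<e,e>,<s,<e,e>>>>): Lee is <e,<t,e>>, which is not a function with range <s,<<e,e>,<s,<e,e>>>>; hence admires is the functor — type <<e,<t,e>>,<s,<<e,e>,<s,<e,e>>>>>.

<<e,<t,e>>,<s,<<e,e>,<s,<e,e>>>>>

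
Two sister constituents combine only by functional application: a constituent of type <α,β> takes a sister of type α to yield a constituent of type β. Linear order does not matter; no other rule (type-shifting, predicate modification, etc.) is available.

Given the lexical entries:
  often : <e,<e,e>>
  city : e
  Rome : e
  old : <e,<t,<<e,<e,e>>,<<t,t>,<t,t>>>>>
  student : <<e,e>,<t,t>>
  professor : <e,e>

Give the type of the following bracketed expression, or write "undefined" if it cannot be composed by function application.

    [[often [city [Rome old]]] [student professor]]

undefined

[Rome old]: old is <e,<t,<<e,<e,e>>,<<t,t>,<t,t>>>>>, Rome is e; result <t,<<e,<e,e>>,<<t,t>,<t,t>>>>.
[city [Rome old]]: e with <t,<<e,<e,e>>,<<t,t>,<t,t>>>> — neither is a function whose domain matches the other; composition fails here.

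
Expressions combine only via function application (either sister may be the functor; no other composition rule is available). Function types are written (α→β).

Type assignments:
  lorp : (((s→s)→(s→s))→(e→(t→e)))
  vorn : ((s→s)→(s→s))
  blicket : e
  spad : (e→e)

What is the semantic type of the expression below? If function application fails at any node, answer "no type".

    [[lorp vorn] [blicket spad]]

[lorp vorn]: (((s→s)→(s→s))→(e→(t→e))) applied to ((s→s)→(s→s)) yields (e→(t→e)).
[blicket spad]: (e→e) applied to e yields e.
[[lorp vorn] [blicket spad]]: (e→(t→e)) applied to e yields (t→e).

(t→e)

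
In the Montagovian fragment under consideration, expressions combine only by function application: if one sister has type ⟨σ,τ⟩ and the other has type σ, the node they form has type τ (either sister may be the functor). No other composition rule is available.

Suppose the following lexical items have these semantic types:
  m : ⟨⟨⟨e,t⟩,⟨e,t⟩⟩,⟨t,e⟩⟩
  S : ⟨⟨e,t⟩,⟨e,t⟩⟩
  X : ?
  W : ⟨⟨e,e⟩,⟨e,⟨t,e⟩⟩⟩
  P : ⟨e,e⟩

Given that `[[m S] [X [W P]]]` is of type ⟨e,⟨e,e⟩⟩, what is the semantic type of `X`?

⟨⟨e,⟨t,e⟩⟩,⟨⟨t,e⟩,⟨e,⟨e,e⟩⟩⟩⟩

[[m S] [X [W P]]] must have type ⟨e,⟨e,e⟩⟩. The sister [m S] has type ⟨t,e⟩; that is not a function onto ⟨e,⟨e,e⟩⟩, so [X [W P]] must be the functor, of type ⟨⟨t,e⟩,⟨e,⟨e,e⟩⟩⟩.
[X [W P]] must have type ⟨⟨t,e⟩,⟨e,⟨e,e⟩⟩⟩. The sister [W P] has type ⟨e,⟨t,e⟩⟩; that is not a function onto ⟨⟨t,e⟩,⟨e,⟨e,e⟩⟩⟩, so X must be the functor, of type ⟨⟨e,⟨t,e⟩⟩,⟨⟨t,e⟩,⟨e,⟨e,e⟩⟩⟩⟩.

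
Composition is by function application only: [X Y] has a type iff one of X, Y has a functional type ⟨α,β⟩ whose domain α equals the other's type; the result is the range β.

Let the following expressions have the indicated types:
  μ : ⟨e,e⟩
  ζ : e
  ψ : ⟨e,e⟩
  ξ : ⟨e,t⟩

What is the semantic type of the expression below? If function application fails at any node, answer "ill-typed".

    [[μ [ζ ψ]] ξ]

[ζ ψ]: functor ψ : ⟨e,e⟩, argument ζ : e; result e.
[μ [ζ ψ]]: functor μ : ⟨e,e⟩, argument [ζ ψ] : e; result e.
[[μ [ζ ψ]] ξ]: functor ξ : ⟨e,t⟩, argument [μ [ζ ψ]] : e; result t.

t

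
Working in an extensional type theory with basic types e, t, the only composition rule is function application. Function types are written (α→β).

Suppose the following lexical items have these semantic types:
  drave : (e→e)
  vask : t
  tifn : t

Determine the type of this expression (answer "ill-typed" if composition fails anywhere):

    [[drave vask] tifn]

ill-typed

[drave vask]: (e→e) and t cannot combine by function application — type clash.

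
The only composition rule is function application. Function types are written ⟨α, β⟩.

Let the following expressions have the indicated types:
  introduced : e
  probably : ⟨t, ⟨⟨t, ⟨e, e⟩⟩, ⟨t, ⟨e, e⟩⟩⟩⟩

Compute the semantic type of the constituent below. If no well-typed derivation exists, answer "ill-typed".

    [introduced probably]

[introduced probably]: e with ⟨t, ⟨⟨t, ⟨e, e⟩⟩, ⟨t, ⟨e, e⟩⟩⟩⟩ — neither is a function whose domain matches the other; composition fails here.

ill-typed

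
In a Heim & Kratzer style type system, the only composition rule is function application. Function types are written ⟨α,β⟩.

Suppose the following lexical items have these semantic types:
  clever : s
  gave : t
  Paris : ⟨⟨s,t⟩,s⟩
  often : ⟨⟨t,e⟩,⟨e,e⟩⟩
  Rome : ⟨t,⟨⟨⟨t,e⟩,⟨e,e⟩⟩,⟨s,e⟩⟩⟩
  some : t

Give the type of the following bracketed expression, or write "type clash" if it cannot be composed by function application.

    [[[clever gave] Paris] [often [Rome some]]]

type clash

[clever gave]: s with t — neither is a function whose domain matches the other; composition fails here.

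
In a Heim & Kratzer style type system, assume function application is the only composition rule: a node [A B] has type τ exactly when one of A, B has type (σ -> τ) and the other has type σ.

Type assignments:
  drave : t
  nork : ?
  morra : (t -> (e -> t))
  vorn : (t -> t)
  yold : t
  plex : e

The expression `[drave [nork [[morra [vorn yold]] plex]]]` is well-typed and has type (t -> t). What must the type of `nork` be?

For [drave [nork [[morra [vorn yold]] plex]]] to have type (t -> t) with drave of type t, [nork [[morra [vorn yold]] plex]] must be the function: [nork [[morra [vorn yold]] plex]] : (t -> (t -> t)).
For [nork [[morra [vorn yold]] plex]] to have type (t -> (t -> t)) with [[morra [vorn yold]] plex] of type t, nork must be the function: nork : (t -> (t -> (t -> t))).

(t -> (t -> (t -> t)))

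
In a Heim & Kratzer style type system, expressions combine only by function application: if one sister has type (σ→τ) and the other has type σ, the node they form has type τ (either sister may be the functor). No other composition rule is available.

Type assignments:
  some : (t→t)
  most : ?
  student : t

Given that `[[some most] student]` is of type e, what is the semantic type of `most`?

At [[some most] student] (required: e): student is t, which is not a function with range e; hence [some most] is the functor — type (t→e).
At [some most] (required: (t→e)): some is (t→t), which is not a function with range (t→e); hence most is the functor — type ((t→t)→(t→e)).

((t→t)→(t→e))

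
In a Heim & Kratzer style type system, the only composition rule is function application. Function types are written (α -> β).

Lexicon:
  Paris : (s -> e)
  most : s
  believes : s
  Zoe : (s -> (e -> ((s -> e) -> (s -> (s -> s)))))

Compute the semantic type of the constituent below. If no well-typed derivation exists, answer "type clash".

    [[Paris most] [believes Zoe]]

((s -> e) -> (s -> (s -> s)))

[Paris most]: Paris is (s -> e), most is s; result e.
[believes Zoe]: Zoe is (s -> (e -> ((s -> e) -> (s -> (s -> s))))), believes is s; result (e -> ((s -> e) -> (s -> (s -> s)))).
[[Paris most] [believes Zoe]]: [believes Zoe] is (e -> ((s -> e) -> (s -> (s -> s)))), [Paris most] is e; result ((s -> e) -> (s -> (s -> s))).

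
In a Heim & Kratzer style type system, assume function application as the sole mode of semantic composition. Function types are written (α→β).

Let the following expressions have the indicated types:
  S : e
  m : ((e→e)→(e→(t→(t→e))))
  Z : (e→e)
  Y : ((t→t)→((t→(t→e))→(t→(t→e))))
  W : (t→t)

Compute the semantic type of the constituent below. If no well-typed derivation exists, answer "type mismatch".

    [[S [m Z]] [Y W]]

(t→(t→e))

[m Z] — m of type ((e→e)→(e→(t→(t→e)))) combines with Z of type (e→e): type (e→(t→(t→e))).
[S [m Z]] — [m Z] of type (e→(t→(t→e))) combines with S of type e: type (t→(t→e)).
[Y W] — Y of type ((t→t)→((t→(t→e))→(t→(t→e)))) combines with W of type (t→t): type ((t→(t→e))→(t→(t→e))).
[[S [m Z]] [Y W]] — [Y W] of type ((t→(t→e))→(t→(t→e))) combines with [S [m Z]] of type (t→(t→e)): type (t→(t→e)).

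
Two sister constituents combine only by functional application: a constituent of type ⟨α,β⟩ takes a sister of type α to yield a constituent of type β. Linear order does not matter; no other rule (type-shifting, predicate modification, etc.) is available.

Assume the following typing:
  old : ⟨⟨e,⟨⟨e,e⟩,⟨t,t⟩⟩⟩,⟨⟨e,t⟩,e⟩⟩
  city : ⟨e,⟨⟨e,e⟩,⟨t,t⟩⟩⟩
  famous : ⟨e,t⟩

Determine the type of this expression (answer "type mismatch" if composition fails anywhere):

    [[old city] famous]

e

[old city] — old of type ⟨⟨e,⟨⟨e,e⟩,⟨t,t⟩⟩⟩,⟨⟨e,t⟩,e⟩⟩ combines with city of type ⟨e,⟨⟨e,e⟩,⟨t,t⟩⟩⟩: type ⟨⟨e,t⟩,e⟩.
[[old city] famous] — [old city] of type ⟨⟨e,t⟩,e⟩ combines with famous of type ⟨e,t⟩: type e.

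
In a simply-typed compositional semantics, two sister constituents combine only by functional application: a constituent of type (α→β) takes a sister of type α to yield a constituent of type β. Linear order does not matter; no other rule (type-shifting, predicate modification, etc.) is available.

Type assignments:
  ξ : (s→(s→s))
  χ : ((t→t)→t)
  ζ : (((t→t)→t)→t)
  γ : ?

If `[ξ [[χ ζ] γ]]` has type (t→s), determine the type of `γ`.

[ξ [[χ ζ] γ]] must have type (t→s). The sister ξ has type (s→(s→s)); that is not a function onto (t→s), so [[χ ζ] γ] must be the functor, of type ((s→(s→s))→(t→s)).
[[χ ζ] γ] must have type ((s→(s→s))→(t→s)). The sister [χ ζ] has type t; that is not a function onto ((s→(s→s))→(t→s)), so γ must be the functor, of type (t→((s→(s→s))→(t→s))).

(t→((s→(s→s))→(t→s)))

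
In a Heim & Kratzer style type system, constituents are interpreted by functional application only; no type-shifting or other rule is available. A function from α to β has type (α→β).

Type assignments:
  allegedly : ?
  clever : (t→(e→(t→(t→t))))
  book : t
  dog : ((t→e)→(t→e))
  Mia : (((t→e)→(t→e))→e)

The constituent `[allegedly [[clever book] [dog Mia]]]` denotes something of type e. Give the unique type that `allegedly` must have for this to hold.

((t→(t→t))→e)

For [allegedly [[clever book] [dog Mia]]] to have type e with [[clever book] [dog Mia]] of type (t→(t→t)), allegedly must be the function: allegedly : ((t→(t→t))→e).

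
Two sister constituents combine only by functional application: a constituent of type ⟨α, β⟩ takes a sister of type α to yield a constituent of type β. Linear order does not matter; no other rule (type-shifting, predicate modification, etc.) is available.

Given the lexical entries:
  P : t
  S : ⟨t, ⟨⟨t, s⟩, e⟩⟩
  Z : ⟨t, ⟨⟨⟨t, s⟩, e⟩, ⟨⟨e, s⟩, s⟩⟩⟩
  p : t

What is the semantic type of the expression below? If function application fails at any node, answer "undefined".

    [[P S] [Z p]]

⟨⟨e, s⟩, s⟩

[P S]: functor S : ⟨t, ⟨⟨t, s⟩, e⟩⟩, argument P : t; result ⟨⟨t, s⟩, e⟩.
[Z p]: functor Z : ⟨t, ⟨⟨⟨t, s⟩, e⟩, ⟨⟨e, s⟩, s⟩⟩⟩, argument p : t; result ⟨⟨⟨t, s⟩, e⟩, ⟨⟨e, s⟩, s⟩⟩.
[[P S] [Z p]]: functor [Z p] : ⟨⟨⟨t, s⟩, e⟩, ⟨⟨e, s⟩, s⟩⟩, argument [P S] : ⟨⟨t, s⟩, e⟩; result ⟨⟨e, s⟩, s⟩.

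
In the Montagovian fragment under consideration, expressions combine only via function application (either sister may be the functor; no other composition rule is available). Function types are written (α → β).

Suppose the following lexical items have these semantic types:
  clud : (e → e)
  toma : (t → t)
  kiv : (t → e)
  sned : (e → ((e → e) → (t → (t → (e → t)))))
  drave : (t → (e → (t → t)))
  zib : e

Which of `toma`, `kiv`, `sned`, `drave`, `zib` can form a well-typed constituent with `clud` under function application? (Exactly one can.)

toma : (t → t) — neither side's domain matches the other.
kiv : (t → e) — neither side's domain matches the other.
sned : (e → ((e → e) → (t → (t → (e → t))))) — neither side's domain matches the other.
drave : (t → (e → (t → t))) — neither side's domain matches the other.
zib — combines: clud : (e → e) takes zib : e as argument, giving e.

zib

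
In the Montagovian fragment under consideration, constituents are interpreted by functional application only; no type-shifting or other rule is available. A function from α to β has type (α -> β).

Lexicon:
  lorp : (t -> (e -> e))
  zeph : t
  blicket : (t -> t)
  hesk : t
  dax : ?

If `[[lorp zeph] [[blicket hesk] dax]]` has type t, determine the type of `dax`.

For [[lorp zeph] [[blicket hesk] dax]] to have type t with [lorp zeph] of type (e -> e), [[blicket hesk] dax] must be the function: [[blicket hesk] dax] : ((e -> e) -> t).
For [[blicket hesk] dax] to have type ((e -> e) -> t) with [blicket hesk] of type t, dax must be the function: dax : (t -> ((e -> e) -> t)).

(t -> ((e -> e) -> t))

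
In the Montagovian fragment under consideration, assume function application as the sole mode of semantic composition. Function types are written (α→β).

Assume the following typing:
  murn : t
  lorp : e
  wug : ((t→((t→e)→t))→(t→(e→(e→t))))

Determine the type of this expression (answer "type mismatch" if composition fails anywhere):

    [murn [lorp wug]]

type mismatch

[lorp wug]: e with ((t→((t→e)→t))→(t→(e→(e→t)))) — neither is a function whose domain matches the other; composition fails here.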